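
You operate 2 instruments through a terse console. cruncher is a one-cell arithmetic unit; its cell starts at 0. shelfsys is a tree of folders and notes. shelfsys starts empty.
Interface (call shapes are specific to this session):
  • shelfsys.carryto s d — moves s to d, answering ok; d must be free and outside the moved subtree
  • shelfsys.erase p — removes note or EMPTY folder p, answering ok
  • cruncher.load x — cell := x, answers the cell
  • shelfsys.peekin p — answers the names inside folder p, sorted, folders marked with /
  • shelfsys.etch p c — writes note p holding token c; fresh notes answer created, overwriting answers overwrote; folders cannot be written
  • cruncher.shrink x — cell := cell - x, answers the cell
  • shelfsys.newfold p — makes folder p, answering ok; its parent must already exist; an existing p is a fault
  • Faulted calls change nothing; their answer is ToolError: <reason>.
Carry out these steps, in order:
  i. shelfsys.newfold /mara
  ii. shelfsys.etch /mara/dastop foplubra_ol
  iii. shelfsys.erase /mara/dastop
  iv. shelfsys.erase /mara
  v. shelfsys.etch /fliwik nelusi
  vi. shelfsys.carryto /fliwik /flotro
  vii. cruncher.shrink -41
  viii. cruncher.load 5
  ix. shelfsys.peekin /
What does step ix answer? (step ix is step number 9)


Act: shelfsys.newfold[/mara]
Obs: ok
Act: shelfsys.etch[/mara/dastop; foplubra_ol]
Obs: created
Act: shelfsys.erase[/mara/dastop]
Obs: ok
Act: shelfsys.erase[/mara]
Obs: ok
Act: shelfsys.etch[/fliwik; nelusi]
Obs: created
Act: shelfsys.carryto[/fliwik; /flotro]
Obs: ok
Act: cruncher.shrink[-41]
Obs: 41
Act: cruncher.load[5]
Obs: 5
Act: shelfsys.peekin[/]
Obs: [flotro]

Answer: [flotro]


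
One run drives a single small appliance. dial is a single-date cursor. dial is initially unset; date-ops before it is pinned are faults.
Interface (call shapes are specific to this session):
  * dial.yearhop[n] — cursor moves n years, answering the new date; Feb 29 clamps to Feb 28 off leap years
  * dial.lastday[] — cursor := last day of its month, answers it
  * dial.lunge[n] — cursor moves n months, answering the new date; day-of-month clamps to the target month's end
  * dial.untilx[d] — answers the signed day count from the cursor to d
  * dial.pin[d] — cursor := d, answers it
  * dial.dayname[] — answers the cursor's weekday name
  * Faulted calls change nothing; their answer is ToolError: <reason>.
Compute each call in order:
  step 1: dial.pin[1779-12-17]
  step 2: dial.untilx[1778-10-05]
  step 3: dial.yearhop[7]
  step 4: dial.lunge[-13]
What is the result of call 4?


-- dial.pin(d='1779-12-17') : 1779-12-17
-- dial.untilx(d='1778-10-05') : -438
-- dial.yearhop(n='7') : 1786-12-17
-- dial.lunge(n='-13') : 1785-11-17

Answer: 1785-11-17


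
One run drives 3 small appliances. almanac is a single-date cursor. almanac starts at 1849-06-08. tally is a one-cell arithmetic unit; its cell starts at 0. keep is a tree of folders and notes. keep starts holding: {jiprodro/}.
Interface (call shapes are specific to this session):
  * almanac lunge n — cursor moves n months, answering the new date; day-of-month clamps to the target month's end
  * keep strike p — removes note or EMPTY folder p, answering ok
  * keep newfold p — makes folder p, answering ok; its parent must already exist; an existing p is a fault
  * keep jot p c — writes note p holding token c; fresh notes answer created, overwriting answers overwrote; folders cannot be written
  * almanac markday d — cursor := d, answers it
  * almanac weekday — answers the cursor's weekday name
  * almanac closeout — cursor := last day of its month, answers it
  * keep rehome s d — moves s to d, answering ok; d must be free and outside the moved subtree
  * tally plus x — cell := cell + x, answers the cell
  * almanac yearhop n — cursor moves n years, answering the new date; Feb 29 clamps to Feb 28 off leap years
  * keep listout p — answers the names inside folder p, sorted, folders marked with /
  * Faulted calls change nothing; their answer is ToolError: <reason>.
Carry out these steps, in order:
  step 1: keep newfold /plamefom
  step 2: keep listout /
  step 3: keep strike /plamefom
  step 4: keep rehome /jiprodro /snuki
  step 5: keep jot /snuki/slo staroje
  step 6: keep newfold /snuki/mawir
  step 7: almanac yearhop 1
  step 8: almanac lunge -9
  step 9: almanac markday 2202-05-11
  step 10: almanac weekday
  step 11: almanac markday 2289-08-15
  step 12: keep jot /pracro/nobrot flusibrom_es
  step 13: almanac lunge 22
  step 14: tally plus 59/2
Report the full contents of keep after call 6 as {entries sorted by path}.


Answer: {snuki/, snuki/mawir/, snuki/slo=staroje}

Derivation:
·→ keep newfold(p=/plamefom)
·← ok
·→ keep listout(p=/)
·← [jiprodro/, plamefom/]
·→ keep strike(p=/plamefom)
·← ok
·→ keep rehome(s=/jiprodro, d=/snuki)
·← ok
·→ keep jot(p=/snuki/slo, c=staroje)
·← created
·→ keep newfold(p=/snuki/mawir)
·← ok
·→ almanac yearhop(n=1)
·← 1850-06-08
·→ almanac lunge(n=-9)
·← 1849-09-08
·→ almanac markday(d=2202-05-11)
·← 2202-05-11
·→ almanac weekday()
·← Tuesday
·→ almanac markday(d=2289-08-15)
·← 2289-08-15
·→ keep jot(p=/pracro/nobrot, c=flusibrom_es)
·← ToolError: no parent
·→ almanac lunge(n=22)
·← 2291-06-15
·→ tally plus(x=59/2)
·← 59/2


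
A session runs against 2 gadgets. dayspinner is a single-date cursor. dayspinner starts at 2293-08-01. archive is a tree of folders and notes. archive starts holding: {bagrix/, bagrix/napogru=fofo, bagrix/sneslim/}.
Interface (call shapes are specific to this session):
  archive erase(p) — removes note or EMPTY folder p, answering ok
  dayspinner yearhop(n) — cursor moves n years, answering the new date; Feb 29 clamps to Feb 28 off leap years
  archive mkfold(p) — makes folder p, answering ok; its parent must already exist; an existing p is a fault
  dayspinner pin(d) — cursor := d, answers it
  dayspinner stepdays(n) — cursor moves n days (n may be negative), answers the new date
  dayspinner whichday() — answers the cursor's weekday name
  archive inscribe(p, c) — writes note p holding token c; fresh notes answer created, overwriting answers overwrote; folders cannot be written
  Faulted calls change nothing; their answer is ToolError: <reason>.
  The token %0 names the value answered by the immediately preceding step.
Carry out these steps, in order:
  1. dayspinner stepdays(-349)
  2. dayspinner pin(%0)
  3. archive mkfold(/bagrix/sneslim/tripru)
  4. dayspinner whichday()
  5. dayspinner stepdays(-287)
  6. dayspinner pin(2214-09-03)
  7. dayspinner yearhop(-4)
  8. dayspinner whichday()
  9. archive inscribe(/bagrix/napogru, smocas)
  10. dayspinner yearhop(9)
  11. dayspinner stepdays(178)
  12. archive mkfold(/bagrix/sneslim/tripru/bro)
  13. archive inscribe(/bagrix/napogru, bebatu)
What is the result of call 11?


Answer: 2220-02-28

Derivation:
-- dayspinner stepdays(n: -349) -> 2292-08-17
-- dayspinner pin(d: %0) -> 2292-08-17
-- archive mkfold(p: /bagrix/sneslim/tripru) -> ok
-- dayspinner whichday() -> Wednesday
-- dayspinner stepdays(n: -287) -> 2291-11-04
-- dayspinner pin(d: 2214-09-03) -> 2214-09-03
-- dayspinner yearhop(n: -4) -> 2210-09-03
-- dayspinner whichday() -> Monday
-- archive inscribe(p: /bagrix/napogru, c: smocas) -> overwrote
-- dayspinner yearhop(n: 9) -> 2219-09-03
-- dayspinner stepdays(n: 178) -> 2220-02-28
-- archive mkfold(p: /bagrix/sneslim/tripru/bro) -> ok
-- archive inscribe(p: /bagrix/napogru, c: bebatu) -> overwrote


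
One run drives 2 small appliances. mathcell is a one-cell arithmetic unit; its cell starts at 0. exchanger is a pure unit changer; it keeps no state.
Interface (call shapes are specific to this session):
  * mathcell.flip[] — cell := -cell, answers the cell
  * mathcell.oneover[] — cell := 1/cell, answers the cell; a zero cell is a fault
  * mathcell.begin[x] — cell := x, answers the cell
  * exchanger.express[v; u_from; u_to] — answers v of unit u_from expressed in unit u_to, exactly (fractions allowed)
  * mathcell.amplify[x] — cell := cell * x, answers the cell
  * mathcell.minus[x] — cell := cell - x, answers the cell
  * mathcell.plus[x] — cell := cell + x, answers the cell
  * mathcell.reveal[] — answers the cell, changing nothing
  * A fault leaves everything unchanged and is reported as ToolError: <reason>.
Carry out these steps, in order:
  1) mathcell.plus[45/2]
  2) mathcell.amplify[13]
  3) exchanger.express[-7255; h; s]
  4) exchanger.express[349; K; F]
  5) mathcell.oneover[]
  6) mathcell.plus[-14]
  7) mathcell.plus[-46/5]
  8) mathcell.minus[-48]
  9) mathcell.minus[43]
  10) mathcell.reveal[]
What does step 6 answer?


→ mathcell.plus(45/2)
← 45/2
→ mathcell.amplify(13)
← 585/2
→ exchanger.express(-7255, h, s)
← -26118000
→ exchanger.express(349, K, F)
← 16853/100
→ mathcell.oneover()
← 2/585
→ mathcell.plus(-14)
← -8188/585
→ mathcell.plus(-46/5)
← -2714/117
→ mathcell.minus(-48)
← 2902/117
→ mathcell.minus(43)
← -2129/117
→ mathcell.reveal()
← -2129/117

Answer: -8188/585


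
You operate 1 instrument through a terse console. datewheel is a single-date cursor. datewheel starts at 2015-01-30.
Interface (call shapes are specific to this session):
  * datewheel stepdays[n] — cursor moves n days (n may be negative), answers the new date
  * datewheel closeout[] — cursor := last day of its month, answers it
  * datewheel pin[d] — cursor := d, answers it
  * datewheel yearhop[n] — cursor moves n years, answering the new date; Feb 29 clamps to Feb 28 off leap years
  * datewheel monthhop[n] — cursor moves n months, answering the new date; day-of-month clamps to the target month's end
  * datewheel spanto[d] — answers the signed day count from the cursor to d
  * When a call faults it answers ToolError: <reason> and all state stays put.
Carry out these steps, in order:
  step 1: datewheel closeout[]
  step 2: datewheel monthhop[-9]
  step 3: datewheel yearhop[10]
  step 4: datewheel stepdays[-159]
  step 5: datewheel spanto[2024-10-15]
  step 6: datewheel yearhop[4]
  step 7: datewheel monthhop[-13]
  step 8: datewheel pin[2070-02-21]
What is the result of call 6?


→ datewheel closeout()
← 2015-01-31
→ datewheel monthhop(n: -9)
← 2014-04-30
→ datewheel yearhop(n: 10)
← 2024-04-30
→ datewheel stepdays(n: -159)
← 2023-11-23
→ datewheel spanto(d: 2024-10-15)
← 327
→ datewheel yearhop(n: 4)
← 2027-11-23
→ datewheel monthhop(n: -13)
← 2026-10-23
→ datewheel pin(d: 2070-02-21)
← 2070-02-21

Answer: 2027-11-23


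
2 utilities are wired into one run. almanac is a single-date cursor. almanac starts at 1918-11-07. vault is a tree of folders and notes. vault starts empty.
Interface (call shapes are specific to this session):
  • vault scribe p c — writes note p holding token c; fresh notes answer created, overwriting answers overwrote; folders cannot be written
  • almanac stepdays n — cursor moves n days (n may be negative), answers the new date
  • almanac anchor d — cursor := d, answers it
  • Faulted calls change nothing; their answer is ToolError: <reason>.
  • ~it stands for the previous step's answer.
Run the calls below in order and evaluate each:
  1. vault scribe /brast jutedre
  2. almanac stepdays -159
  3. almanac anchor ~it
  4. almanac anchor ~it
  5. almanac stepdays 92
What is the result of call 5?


Answer: 1918-09-01

Derivation:
==> vault scribe(/brast, jutedre)
<== created
==> almanac stepdays(-159)
<== 1918-06-01
==> almanac anchor(~it)
<== 1918-06-01
==> almanac anchor(~it)
<== 1918-06-01
==> almanac stepdays(92)
<== 1918-09-01


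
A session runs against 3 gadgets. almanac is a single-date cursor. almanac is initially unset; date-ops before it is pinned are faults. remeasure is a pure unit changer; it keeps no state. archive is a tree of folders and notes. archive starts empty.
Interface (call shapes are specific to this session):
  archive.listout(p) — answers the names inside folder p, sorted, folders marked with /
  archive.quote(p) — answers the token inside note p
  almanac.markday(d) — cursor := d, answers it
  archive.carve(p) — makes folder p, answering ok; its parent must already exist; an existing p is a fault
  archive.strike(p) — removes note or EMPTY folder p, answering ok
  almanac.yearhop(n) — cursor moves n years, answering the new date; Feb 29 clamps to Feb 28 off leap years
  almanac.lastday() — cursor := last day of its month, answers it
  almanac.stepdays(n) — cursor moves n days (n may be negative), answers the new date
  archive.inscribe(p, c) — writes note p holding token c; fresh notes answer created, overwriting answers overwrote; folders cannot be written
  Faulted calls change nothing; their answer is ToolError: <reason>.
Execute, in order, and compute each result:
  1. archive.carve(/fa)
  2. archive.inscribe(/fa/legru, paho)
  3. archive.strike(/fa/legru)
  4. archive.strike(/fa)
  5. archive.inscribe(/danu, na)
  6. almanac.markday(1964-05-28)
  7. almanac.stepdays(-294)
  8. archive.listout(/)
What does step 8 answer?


Answer: [danu]

Derivation:
% archive.carve p: /fa
[out] ok
% archive.inscribe p: /fa/legru c: paho
[out] created
% archive.strike p: /fa/legru
[out] ok
% archive.strike p: /fa
[out] ok
% archive.inscribe p: /danu c: na
[out] created
% almanac.markday d: 1964-05-28
[out] 1964-05-28
% almanac.stepdays n: -294
[out] 1963-08-08
% archive.listout p: /
[out] [danu]


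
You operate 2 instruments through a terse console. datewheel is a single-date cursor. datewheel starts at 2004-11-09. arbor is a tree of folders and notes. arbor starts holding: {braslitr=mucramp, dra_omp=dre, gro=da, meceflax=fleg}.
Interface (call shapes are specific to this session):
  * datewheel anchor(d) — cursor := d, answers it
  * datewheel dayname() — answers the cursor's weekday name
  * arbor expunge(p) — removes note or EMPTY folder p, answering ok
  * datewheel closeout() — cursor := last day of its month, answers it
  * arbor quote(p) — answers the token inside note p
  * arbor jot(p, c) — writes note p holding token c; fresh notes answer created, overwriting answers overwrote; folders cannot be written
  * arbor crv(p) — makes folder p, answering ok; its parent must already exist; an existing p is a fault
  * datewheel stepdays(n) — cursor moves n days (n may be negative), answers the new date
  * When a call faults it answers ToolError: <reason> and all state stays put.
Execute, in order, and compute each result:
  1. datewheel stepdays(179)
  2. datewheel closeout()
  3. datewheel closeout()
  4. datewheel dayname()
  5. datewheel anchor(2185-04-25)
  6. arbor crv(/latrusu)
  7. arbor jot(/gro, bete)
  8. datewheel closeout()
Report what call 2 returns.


Answer: 2005-05-31

Derivation:
CALL datewheel stepdays[n→179]
RET  2005-05-07
CALL datewheel closeout[]
RET  2005-05-31
CALL datewheel closeout[]
RET  2005-05-31
CALL datewheel dayname[]
RET  Tuesday
CALL datewheel anchor[d→2185-04-25]
RET  2185-04-25
CALL arbor crv[p→/latrusu]
RET  ok
CALL arbor jot[p→/gro; c→bete]
RET  overwrote
CALL datewheel closeout[]
RET  2185-04-30


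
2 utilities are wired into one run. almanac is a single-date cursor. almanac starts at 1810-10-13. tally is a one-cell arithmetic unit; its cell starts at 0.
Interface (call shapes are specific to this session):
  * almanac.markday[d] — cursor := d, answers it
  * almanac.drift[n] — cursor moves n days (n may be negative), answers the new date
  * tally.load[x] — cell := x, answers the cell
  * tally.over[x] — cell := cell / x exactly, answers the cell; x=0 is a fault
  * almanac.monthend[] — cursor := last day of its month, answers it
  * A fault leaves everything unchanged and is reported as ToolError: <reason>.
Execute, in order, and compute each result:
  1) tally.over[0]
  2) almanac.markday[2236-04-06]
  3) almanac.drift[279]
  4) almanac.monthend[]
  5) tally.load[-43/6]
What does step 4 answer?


→ over(x→0)
← ToolError: division by zero
→ markday(d→2236-04-06)
← 2236-04-06
→ drift(n→279)
← 2237-01-10
→ monthend()
← 2237-01-31
→ load(x→-43/6)
← -43/6

Answer: 2237-01-31


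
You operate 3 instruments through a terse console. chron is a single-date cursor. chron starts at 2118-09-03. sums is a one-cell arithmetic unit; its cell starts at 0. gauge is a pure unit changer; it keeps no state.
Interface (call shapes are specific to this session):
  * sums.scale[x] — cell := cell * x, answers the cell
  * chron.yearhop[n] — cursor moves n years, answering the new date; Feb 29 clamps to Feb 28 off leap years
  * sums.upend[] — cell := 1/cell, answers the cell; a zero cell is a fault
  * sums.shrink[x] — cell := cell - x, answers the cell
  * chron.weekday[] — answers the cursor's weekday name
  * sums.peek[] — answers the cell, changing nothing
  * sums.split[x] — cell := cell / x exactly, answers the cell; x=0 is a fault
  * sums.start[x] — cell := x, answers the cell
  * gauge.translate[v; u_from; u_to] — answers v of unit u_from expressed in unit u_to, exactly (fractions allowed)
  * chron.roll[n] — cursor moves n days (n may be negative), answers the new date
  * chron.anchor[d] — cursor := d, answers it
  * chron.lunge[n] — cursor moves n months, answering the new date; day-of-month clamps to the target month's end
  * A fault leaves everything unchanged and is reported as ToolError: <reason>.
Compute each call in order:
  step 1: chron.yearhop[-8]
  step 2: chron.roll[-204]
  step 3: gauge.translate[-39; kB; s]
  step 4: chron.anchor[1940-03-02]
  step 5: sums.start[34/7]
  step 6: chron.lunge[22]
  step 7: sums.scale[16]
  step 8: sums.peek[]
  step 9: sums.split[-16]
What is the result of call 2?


>> yearhop(-8)
<< 2110-09-03
>> roll(-204)
<< 2110-02-11
>> translate(-39, kB, s)
<< ToolError: incompatible units
>> anchor(1940-03-02)
<< 1940-03-02
>> start(34/7)
<< 34/7
>> lunge(22)
<< 1942-01-02
>> scale(16)
<< 544/7
>> peek()
<< 544/7
>> split(-16)
<< -34/7

Answer: 2110-02-11


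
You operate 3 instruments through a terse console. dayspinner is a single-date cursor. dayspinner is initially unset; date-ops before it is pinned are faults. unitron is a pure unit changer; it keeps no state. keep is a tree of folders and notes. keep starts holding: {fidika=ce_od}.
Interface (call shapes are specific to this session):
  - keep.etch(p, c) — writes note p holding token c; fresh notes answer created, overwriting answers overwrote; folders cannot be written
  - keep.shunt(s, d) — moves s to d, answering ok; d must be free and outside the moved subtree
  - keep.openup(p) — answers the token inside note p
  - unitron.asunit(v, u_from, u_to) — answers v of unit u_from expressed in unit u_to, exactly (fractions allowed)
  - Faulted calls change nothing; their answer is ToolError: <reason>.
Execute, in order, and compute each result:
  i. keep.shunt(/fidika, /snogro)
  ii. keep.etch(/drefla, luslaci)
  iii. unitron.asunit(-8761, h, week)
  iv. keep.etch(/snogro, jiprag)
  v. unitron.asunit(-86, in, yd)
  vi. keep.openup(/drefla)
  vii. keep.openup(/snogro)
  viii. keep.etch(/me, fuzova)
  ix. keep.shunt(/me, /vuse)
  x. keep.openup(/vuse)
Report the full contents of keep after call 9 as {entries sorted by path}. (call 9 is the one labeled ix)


Answer: {drefla=luslaci, snogro=jiprag, vuse=fuzova}

Derivation:
// 1. keep.shunt(s=/fidika, d=/snogro) ~> ok
// 2. keep.etch(p=/drefla, c=luslaci) ~> created
// 3. unitron.asunit(v=-8761, u_from=h, u_to=week) ~> -8761/168
// 4. keep.etch(p=/snogro, c=jiprag) ~> overwrote
// 5. unitron.asunit(v=-86, u_from=in, u_to=yd) ~> -43/18
// 6. keep.openup(p=/drefla) ~> luslaci
// 7. keep.openup(p=/snogro) ~> jiprag
// 8. keep.etch(p=/me, c=fuzova) ~> created
// 9. keep.shunt(s=/me, d=/vuse) ~> ok
// 10. keep.openup(p=/vuse) ~> fuzova


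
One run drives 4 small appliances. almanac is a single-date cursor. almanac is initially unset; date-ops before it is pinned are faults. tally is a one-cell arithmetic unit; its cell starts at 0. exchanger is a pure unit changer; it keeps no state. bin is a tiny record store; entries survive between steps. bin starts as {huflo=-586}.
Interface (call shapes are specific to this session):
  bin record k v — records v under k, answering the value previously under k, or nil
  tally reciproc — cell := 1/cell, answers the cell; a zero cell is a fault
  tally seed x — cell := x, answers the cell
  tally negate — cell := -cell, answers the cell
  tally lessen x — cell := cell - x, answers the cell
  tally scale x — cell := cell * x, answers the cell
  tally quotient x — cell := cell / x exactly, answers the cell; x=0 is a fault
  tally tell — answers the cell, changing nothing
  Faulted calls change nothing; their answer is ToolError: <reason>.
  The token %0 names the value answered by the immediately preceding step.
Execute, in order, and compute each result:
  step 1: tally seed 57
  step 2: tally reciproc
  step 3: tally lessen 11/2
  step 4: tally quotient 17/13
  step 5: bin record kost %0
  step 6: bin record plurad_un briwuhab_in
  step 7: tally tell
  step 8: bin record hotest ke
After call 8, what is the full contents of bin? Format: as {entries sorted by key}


-- 1. tally seed(57) : 57
-- 2. tally reciproc() : 1/57
-- 3. tally lessen(11/2) : -625/114
-- 4. tally quotient(17/13) : -8125/1938
-- 5. bin record(kost, %0) : nil
-- 6. bin record(plurad_un, briwuhab_in) : nil
-- 7. tally tell() : -8125/1938
-- 8. bin record(hotest, ke) : nil

Answer: {hotest=ke, huflo=-586, kost=-8125/1938, plurad_un=briwuhab_in}


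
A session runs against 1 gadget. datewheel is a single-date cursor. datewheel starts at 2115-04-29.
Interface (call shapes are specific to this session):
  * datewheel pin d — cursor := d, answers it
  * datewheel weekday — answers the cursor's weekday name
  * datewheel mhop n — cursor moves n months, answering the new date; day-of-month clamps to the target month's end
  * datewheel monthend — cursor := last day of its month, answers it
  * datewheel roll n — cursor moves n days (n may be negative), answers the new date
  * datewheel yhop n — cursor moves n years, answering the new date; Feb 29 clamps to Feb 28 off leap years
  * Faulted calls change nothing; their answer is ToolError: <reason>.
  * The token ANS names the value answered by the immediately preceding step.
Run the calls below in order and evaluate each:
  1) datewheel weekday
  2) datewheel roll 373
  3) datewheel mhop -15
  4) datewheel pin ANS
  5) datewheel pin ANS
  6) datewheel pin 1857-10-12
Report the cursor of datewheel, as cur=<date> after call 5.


Answer: cur=2115-02-06

Derivation:
→ datewheel weekday()
← Monday
→ datewheel roll(373)
← 2116-05-06
→ datewheel mhop(-15)
← 2115-02-06
→ datewheel pin(ANS)
← 2115-02-06
→ datewheel pin(ANS)
← 2115-02-06
→ datewheel pin(1857-10-12)
← 1857-10-12


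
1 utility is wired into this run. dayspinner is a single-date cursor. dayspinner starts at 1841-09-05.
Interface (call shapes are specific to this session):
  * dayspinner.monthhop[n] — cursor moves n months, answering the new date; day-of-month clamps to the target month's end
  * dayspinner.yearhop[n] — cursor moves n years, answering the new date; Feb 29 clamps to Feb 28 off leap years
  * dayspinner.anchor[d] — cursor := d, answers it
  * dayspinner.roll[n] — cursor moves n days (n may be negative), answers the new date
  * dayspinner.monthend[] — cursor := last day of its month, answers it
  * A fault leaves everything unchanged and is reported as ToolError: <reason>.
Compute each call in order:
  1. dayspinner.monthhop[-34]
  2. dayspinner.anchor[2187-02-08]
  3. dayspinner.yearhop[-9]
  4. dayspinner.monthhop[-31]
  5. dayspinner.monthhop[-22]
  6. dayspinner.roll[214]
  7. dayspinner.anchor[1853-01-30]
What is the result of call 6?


Answer: 2174-04-10

Derivation:
> monthhop n='-34'
:: 1838-11-05
> anchor d='2187-02-08'
:: 2187-02-08
> yearhop n='-9'
:: 2178-02-08
> monthhop n='-31'
:: 2175-07-08
> monthhop n='-22'
:: 2173-09-08
> roll n='214'
:: 2174-04-10
> anchor d='1853-01-30'
:: 1853-01-30


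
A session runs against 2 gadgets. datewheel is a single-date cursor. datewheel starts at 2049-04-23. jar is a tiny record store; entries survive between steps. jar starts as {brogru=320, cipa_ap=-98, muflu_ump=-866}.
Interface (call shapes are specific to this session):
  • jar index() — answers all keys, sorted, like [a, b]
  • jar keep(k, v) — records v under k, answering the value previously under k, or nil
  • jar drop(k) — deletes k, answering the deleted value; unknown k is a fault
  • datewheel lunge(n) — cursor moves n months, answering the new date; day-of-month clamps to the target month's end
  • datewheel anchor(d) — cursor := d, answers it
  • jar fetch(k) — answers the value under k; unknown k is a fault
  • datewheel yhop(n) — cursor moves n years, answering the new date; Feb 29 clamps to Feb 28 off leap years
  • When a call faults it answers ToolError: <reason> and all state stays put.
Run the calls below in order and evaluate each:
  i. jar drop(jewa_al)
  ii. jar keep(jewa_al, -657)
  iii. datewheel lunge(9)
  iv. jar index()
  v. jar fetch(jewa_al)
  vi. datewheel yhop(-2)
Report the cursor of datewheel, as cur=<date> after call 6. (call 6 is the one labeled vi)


Answer: cur=2048-01-23

Derivation:
-- 1. jar drop(k→jewa_al) == ToolError: no such key jewa_al
-- 2. jar keep(k→jewa_al, v→-657) == nil
-- 3. datewheel lunge(n→9) == 2050-01-23
-- 4. jar index() == [brogru, cipa_ap, jewa_al, muflu_ump]
-- 5. jar fetch(k→jewa_al) == -657
-- 6. datewheel yhop(n→-2) == 2048-01-23


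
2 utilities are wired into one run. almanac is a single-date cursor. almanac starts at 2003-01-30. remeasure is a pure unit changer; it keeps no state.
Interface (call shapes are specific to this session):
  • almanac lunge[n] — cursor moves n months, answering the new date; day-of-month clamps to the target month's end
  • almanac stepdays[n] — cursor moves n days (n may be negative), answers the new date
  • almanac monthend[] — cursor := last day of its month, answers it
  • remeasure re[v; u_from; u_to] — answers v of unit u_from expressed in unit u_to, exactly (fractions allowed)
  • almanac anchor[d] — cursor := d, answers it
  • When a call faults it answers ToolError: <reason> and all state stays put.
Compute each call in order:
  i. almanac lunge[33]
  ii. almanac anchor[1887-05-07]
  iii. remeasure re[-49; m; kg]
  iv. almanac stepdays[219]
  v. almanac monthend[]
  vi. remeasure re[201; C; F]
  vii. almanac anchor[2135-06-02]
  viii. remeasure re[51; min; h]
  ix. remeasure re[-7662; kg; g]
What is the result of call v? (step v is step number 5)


Answer: 1887-12-31

Derivation:
# almanac lunge(n='33') == 2005-10-30
# almanac anchor(d='1887-05-07') == 1887-05-07
# remeasure re(v='-49', u_from='m', u_to='kg') == ToolError: incompatible units
# almanac stepdays(n='219') == 1887-12-12
# almanac monthend() == 1887-12-31
# remeasure re(v='201', u_from='C', u_to='F') == 1969/5
# almanac anchor(d='2135-06-02') == 2135-06-02
# remeasure re(v='51', u_from='min', u_to='h') == 17/20
# remeasure re(v='-7662', u_from='kg', u_to='g') == -7662000


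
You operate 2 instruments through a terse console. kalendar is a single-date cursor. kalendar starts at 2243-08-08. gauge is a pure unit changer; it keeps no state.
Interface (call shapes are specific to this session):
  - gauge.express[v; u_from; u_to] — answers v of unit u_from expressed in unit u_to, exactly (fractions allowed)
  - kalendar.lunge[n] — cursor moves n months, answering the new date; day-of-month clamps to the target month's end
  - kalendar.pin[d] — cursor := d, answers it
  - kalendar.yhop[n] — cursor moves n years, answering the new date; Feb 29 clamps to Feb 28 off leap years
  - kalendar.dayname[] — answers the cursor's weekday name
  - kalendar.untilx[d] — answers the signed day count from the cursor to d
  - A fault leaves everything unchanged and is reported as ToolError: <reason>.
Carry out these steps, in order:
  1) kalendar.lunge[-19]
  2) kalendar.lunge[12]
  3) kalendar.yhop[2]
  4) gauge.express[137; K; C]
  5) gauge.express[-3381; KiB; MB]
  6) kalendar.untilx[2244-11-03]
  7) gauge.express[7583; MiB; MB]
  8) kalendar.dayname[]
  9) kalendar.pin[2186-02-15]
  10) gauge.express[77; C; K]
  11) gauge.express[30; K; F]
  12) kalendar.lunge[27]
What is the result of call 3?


Answer: 2245-01-08

Derivation:
Do: lunge[n: -19]
See: 2242-01-08
Do: lunge[n: 12]
See: 2243-01-08
Do: yhop[n: 2]
See: 2245-01-08
Do: express[v: 137; u_from: K; u_to: C]
See: -2723/20
Do: express[v: -3381; u_from: KiB; u_to: MB]
See: -54096/15625
Do: untilx[d: 2244-11-03]
See: -66
Do: express[v: 7583; u_from: MiB; u_to: MB]
See: 124239872/15625
Do: dayname[]
See: Wednesday
Do: pin[d: 2186-02-15]
See: 2186-02-15
Do: express[v: 77; u_from: C; u_to: K]
See: 7003/20
Do: express[v: 30; u_from: K; u_to: F]
See: -40567/100
Do: lunge[n: 27]
See: 2188-05-15


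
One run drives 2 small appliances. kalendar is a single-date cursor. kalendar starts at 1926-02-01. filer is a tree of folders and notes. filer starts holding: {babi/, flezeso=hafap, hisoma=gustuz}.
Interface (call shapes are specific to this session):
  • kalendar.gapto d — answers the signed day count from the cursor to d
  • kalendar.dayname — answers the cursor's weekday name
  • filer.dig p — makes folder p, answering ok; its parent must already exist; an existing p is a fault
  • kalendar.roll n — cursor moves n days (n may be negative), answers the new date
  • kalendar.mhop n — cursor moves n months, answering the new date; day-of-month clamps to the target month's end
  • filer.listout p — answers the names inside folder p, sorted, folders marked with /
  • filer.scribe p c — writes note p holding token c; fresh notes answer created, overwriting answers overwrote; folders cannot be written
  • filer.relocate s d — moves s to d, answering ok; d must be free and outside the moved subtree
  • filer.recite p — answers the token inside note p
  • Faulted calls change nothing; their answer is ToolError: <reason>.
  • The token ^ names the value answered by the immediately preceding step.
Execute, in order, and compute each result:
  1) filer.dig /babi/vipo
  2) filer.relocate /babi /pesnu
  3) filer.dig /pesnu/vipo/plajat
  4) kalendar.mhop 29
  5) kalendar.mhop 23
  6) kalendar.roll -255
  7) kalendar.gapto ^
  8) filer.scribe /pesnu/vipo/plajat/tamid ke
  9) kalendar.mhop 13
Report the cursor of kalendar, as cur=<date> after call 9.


CALL filer.dig[p: /babi/vipo]
RET  ok
CALL filer.relocate[s: /babi; d: /pesnu]
RET  ok
CALL filer.dig[p: /pesnu/vipo/plajat]
RET  ok
CALL kalendar.mhop[n: 29]
RET  1928-07-01
CALL kalendar.mhop[n: 23]
RET  1930-06-01
CALL kalendar.roll[n: -255]
RET  1929-09-19
CALL kalendar.gapto[d: ^]
RET  0
CALL filer.scribe[p: /pesnu/vipo/plajat/tamid; c: ke]
RET  created
CALL kalendar.mhop[n: 13]
RET  1930-10-19

Answer: cur=1930-10-19


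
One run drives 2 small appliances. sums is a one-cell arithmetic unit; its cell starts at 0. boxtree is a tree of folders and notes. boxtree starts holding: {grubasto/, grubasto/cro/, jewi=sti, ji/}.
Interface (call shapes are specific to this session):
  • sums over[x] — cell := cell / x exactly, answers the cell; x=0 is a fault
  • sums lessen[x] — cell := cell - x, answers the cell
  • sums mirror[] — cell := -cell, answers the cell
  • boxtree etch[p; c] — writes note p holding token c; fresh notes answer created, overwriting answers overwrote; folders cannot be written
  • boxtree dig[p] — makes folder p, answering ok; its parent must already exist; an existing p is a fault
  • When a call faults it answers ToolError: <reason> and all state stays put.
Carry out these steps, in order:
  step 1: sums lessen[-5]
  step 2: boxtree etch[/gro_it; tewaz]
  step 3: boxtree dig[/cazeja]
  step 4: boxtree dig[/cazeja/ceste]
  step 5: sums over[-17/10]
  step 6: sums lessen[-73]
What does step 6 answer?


Answer: 1191/17

Derivation:
% sums lessen(x→-5) == 5
% boxtree etch(p→/gro_it, c→tewaz) == created
% boxtree dig(p→/cazeja) == ok
% boxtree dig(p→/cazeja/ceste) == ok
% sums over(x→-17/10) == -50/17
% sums lessen(x→-73) == 1191/17


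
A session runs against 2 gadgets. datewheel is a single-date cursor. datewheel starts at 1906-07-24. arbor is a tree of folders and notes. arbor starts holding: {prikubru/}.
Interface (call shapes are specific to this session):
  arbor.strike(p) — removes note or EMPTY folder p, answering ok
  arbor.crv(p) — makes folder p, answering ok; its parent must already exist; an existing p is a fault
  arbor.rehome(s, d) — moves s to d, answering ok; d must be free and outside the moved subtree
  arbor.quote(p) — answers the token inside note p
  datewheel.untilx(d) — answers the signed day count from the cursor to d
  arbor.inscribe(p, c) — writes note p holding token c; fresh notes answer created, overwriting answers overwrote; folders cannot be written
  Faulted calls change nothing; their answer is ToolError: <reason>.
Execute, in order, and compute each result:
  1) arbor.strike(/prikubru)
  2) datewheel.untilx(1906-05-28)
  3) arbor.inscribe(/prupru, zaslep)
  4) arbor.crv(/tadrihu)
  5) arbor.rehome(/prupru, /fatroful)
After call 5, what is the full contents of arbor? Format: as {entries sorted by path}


Then arbor.strike passing p→/prikubru, and observe ok.
Then datewheel.untilx passing d→1906-05-28, — result: -57.
I use arbor.inscribe passing p→/prupru, c→zaslep, giving created.
Calling arbor.crv passing p→/tadrihu, which returns ok.
Then arbor.rehome passing s→/prupru, d→/fatroful, — result: ok.

Answer: {fatroful=zaslep, tadrihu/}


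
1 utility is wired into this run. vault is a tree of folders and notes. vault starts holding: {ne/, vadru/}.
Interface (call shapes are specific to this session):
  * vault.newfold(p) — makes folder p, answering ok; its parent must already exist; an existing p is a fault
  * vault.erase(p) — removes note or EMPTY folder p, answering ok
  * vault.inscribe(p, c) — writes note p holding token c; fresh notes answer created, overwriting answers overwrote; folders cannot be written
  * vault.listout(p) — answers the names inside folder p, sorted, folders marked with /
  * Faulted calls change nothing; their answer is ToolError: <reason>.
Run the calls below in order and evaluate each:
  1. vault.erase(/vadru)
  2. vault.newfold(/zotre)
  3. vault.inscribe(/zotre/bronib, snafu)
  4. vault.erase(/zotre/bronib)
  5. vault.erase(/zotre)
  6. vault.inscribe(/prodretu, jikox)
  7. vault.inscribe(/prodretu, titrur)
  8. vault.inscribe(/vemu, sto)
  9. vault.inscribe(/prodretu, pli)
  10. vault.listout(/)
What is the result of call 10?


Answer: [ne/, prodretu, vemu]

Derivation:
-- vault.erase(/vadru) => ok
-- vault.newfold(/zotre) => ok
-- vault.inscribe(/zotre/bronib, snafu) => created
-- vault.erase(/zotre/bronib) => ok
-- vault.erase(/zotre) => ok
-- vault.inscribe(/prodretu, jikox) => created
-- vault.inscribe(/prodretu, titrur) => overwrote
-- vault.inscribe(/vemu, sto) => created
-- vault.inscribe(/prodretu, pli) => overwrote
-- vault.listout(/) => [ne/, prodretu, vemu]


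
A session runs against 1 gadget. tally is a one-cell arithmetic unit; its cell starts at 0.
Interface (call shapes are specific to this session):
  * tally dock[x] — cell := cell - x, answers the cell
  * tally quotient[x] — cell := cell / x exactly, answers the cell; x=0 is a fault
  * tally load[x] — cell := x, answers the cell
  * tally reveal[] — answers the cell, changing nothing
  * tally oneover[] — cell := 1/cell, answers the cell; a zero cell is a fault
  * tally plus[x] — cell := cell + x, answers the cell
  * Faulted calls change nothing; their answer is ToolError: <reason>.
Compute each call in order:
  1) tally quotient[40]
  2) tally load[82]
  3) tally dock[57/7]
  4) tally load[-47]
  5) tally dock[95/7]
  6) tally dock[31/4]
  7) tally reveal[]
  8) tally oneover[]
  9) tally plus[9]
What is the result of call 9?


>>> tally quotient x='40'
  0
>>> tally load x='82'
  82
>>> tally dock x='57/7'
  517/7
>>> tally load x='-47'
  -47
>>> tally dock x='95/7'
  -424/7
>>> tally dock x='31/4'
  -1913/28
>>> tally reveal
  -1913/28
>>> tally oneover
  -28/1913
>>> tally plus x='9'
  17189/1913

Answer: 17189/1913


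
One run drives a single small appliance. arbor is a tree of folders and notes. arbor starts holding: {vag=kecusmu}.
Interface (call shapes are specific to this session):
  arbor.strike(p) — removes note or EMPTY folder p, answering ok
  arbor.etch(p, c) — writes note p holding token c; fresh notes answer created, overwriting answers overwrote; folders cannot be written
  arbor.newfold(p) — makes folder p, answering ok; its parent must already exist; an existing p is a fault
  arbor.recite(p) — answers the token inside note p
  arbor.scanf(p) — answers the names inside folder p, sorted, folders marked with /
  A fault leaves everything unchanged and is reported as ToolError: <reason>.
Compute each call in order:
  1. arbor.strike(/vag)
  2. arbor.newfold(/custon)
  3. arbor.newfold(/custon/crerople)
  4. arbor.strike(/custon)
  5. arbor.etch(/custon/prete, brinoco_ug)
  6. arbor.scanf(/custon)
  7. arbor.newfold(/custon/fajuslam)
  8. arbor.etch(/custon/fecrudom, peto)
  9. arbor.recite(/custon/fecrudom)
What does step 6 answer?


;; 1. arbor.strike(/vag) -> ok
;; 2. arbor.newfold(/custon) -> ok
;; 3. arbor.newfold(/custon/crerople) -> ok
;; 4. arbor.strike(/custon) -> ToolError: not empty
;; 5. arbor.etch(/custon/prete, brinoco_ug) -> created
;; 6. arbor.scanf(/custon) -> [crerople/, prete]
;; 7. arbor.newfold(/custon/fajuslam) -> ok
;; 8. arbor.etch(/custon/fecrudom, peto) -> created
;; 9. arbor.recite(/custon/fecrudom) -> peto

Answer: [crerople/, prete]


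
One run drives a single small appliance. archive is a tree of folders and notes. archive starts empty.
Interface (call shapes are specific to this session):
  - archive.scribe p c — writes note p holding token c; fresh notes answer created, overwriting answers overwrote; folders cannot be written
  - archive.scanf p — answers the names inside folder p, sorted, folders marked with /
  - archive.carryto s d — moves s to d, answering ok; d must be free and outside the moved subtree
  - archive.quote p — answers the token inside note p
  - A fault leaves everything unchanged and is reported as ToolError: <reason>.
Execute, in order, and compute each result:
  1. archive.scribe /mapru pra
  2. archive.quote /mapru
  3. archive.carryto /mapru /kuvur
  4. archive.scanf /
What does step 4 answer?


! archive.scribe(p=/mapru, c=pra) == created
! archive.quote(p=/mapru) == pra
! archive.carryto(s=/mapru, d=/kuvur) == ok
! archive.scanf(p=/) == [kuvur]

Answer: [kuvur]


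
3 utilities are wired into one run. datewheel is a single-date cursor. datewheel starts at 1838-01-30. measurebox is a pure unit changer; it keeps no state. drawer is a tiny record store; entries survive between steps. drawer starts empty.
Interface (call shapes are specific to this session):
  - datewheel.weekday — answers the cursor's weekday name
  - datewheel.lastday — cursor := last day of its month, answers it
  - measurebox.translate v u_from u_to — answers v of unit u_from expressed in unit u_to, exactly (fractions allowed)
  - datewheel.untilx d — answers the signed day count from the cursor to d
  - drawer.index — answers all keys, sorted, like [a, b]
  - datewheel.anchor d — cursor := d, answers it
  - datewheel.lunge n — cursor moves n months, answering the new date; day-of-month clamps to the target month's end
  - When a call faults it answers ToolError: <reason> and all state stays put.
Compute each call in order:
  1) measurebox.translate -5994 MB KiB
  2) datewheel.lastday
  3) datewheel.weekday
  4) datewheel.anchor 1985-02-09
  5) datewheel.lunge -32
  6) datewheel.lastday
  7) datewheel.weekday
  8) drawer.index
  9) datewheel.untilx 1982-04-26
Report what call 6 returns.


-> translate(v→-5994, u_from→MB, u_to→KiB)
<- -46828125/8
-> lastday()
<- 1838-01-31
-> weekday()
<- Wednesday
-> anchor(d→1985-02-09)
<- 1985-02-09
-> lunge(n→-32)
<- 1982-06-09
-> lastday()
<- 1982-06-30
-> weekday()
<- Wednesday
-> index()
<- []
-> untilx(d→1982-04-26)
<- -65

Answer: 1982-06-30
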